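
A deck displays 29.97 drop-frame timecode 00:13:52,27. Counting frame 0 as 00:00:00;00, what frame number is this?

24963

Complete 10-minute blocks: 1, each 17982 frames → 17982.
Remaining 3 whole minutes in the current block: 1800 + 2 × 1798 = 5396 frames.
Within the current minute: 52 × 30 + 27 − 2 = 1585 (labels ;00/;01 skipped at this minute). Total = 17982 + 5396 + 1585 = 24963.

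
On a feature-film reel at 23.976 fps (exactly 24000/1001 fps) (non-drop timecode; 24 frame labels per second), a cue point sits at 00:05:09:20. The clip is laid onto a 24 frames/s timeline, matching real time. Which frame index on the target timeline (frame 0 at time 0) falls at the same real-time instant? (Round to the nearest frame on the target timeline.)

frame 7443

Source frame index: (0×3600 + 5×60 + 9) × 24 + 20 = 7436.
Real time: 7436 / (24000/1001) = 1860859/6000 s.
Target frame: (1860859/6000) × (24) = 1860859/250 ≈ 7443.436 → 7443.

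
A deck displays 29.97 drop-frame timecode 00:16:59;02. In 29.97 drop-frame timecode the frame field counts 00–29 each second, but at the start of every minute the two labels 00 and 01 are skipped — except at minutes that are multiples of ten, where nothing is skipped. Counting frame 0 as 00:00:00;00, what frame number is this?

30542

Complete 10-minute blocks: 1, each 17982 frames → 17982.
Remaining 6 whole minutes in the current block: 1800 + 5 × 1798 = 10790 frames.
Within the current minute: 59 × 30 + 2 − 2 = 1770 (labels ;00/;01 skipped at this minute). Total = 17982 + 10790 + 1770 = 30542.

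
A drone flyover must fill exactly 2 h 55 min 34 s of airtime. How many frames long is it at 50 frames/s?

526700 frames

2 h 55 min 34 s = 10534 s.
Frames = 10534 × 50 = 526700.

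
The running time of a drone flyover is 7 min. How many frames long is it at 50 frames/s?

21000 frames

7 min = 420 s.
Frames = 420 × 50 = 21000.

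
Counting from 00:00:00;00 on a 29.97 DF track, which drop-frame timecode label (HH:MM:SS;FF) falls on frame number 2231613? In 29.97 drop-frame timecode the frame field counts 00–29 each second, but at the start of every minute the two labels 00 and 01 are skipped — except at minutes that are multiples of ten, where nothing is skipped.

20:41:01;17

Each 10-minute DF block holds 10 × 60 × 30 − 9 × 2 = 17982 frames. 2231613 ÷ 17982 → 124 full blocks, remainder 1845.
Within the partial block the first minute is 1800 frames and each further minute 1798, so 1 further minute boundary passed. Total skipped labels = 18 × 124 + 2 × 1 = 2234.
Non-drop label index = 2231613 + 2234 = 2233847; at 30 labels/s that is 20:41:01:17, i.e. DF 20:41:01;17.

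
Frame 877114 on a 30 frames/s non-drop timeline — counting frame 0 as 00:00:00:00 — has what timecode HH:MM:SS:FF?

877114 ÷ 30 = 29237 full seconds, remainder 4 frames.
29237 s = 8 h 7 min 17 s.
Timecode: 08:07:17:04.

08:07:17:04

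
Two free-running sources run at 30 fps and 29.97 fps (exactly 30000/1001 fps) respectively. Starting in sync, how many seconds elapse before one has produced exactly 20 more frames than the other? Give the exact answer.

2002/3 seconds

The gap grows by |30000/1001 − 30| = 30/1001 frames per second.
Time for a 20-frame gap: 20 ÷ (30/1001) = 2002/3 s.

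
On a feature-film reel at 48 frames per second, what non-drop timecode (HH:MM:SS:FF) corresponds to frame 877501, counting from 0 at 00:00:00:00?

05:04:41:13

877501 ÷ 48 = 18281 full seconds, remainder 13 frames.
18281 s = 5 h 4 min 41 s.
Timecode: 05:04:41:13.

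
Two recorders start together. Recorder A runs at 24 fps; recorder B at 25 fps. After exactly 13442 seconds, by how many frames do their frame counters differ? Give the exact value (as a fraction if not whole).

13442 frames

A emits 24 × 13442 = 322608 frames; B emits 25 × 13442 = 336050.
Difference = 13442 frames; B is ahead of A.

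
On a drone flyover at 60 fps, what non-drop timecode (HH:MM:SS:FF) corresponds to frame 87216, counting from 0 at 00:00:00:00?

00:24:13:36

87216 ÷ 60 = 1453 full seconds, remainder 36 frames.
1453 s = 0 h 24 min 13 s.
Timecode: 00:24:13:36.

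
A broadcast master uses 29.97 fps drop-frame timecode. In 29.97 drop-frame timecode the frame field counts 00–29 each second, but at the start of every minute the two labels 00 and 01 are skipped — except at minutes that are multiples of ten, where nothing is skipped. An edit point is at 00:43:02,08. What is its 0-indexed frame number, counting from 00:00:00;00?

77390

Complete 10-minute blocks: 4, each 17982 frames → 71928.
Remaining 3 whole minutes in the current block: 1800 + 2 × 1798 = 5396 frames.
Within the current minute: 2 × 30 + 8 − 2 = 66 (labels ;00/;01 skipped at this minute). Total = 71928 + 5396 + 66 = 77390.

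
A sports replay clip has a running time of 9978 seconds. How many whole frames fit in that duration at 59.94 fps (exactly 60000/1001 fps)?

598081 frames

Frames = 9978 × 60000/1001 = 598680000/1001 ≈ 598081.9181.
Complete frames: 598081.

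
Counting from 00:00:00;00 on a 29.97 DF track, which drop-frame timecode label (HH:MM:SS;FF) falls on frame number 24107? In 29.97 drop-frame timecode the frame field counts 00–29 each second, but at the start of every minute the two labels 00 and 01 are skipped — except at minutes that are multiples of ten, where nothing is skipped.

Ten DF minutes hold 17982 frames, so frame 24107 lies in block 1 (frames 17982–35963) with 6125 frames into that block.
The block's first minute is 1800 frames and the rest 1798 each; 6125 frames reaches minute 3, so 1 × 18 + 3 × 2 = 24 labels have been skipped so far.
Adding those back, label number 24107 + 24 = 24131 at 30 labels/s is 804 s + 11 f = 0 h 13 min 24 s frame 11, i.e. 00:13:24;11.

00:13:24;11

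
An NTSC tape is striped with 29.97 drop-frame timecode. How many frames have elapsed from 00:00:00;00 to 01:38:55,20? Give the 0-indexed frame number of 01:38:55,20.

Complete 10-minute blocks: 9, each 17982 frames → 161838.
Remaining 8 whole minutes in the current block: 1800 + 7 × 1798 = 14386 frames.
Within the current minute: 55 × 30 + 20 − 2 = 1668 (labels ;00/;01 skipped at this minute). Total = 161838 + 14386 + 1668 = 177892.

177892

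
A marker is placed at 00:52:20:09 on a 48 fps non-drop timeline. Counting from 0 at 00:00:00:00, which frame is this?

frame 150729

Total seconds to the label: (0 × 3600 + 52 × 60 + 20) = 3140.
Frame index = 3140 × 48 + 9 = 150729.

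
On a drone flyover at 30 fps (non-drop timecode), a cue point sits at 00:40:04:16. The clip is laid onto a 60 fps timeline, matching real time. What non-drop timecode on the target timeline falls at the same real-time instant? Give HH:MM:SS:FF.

Source frame index: (0×3600 + 40×60 + 4) × 30 + 16 = 72136.
Real time: 72136 / (30) = 36068/15 s.
Target frame: (36068/15) × (60) = 144272.
At 60 labels/s: frame 144272 → 00:40:04:32.

00:40:04:32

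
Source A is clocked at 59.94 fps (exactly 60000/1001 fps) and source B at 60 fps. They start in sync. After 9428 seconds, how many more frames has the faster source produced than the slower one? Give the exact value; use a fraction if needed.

A emits 60000/1001 × 9428 = 565680000/1001 frames; B emits 60 × 9428 = 565680.
Difference = 565680/1001 frames (≈ 565.1149); B is ahead of A.

565680/1001 frames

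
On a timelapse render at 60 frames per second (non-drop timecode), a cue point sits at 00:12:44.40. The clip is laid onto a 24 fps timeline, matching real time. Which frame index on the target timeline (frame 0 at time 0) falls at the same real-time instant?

frame 18352

Source frame index: (0×3600 + 12×60 + 44) × 60 + 40 = 45880.
Real time: 45880 / (60) = 2294/3 s.
Target frame: (2294/3) × (24) = 18352.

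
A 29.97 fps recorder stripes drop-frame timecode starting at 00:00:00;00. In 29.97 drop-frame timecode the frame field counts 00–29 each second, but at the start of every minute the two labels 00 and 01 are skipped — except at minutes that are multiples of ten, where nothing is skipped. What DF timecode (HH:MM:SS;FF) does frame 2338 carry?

00:01:18;00

Ten DF minutes hold 17982 frames, so frame 2338 lies in block 0 (frames 0–17981) with 2338 frames into that block.
The block's first minute is 1800 frames and the rest 1798 each; 2338 frames reaches minute 1, so 0 × 18 + 1 × 2 = 2 labels have been skipped so far.
Adding those back, label number 2338 + 2 = 2340 at 30 labels/s is 78 s + 0 f = 0 h 1 min 18 s frame 0, i.e. 00:01:18;00.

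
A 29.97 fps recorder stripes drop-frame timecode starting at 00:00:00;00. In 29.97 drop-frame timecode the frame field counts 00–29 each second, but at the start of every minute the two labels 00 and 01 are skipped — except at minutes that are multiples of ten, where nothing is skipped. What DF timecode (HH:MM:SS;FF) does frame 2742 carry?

00:01:31;14

Each 10-minute DF block holds 10 × 60 × 30 − 9 × 2 = 17982 frames. 2742 ÷ 17982 → 0 full blocks, remainder 2742.
Within the partial block the first minute is 1800 frames and each further minute 1798, so 1 further minute boundary passed. Total skipped labels = 18 × 0 + 2 × 1 = 2.
Non-drop label index = 2742 + 2 = 2744; at 30 labels/s that is 00:01:31:14, i.e. DF 00:01:31;14.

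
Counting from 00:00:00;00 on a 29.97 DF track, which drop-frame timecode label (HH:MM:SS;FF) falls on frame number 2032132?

18:50:05;16

Ten DF minutes hold 17982 frames, so frame 2032132 lies in block 113 (frames 2031966–2049947) with 166 frames into that block.
The block's first minute is 1800 frames and the rest 1798 each; 166 frames reaches minute 0, so 113 × 18 + 0 × 2 = 2034 labels have been skipped so far.
Adding those back, label number 2032132 + 2034 = 2034166 at 30 labels/s is 67805 s + 16 f = 18 h 50 min 5 s frame 16, i.e. 18:50:05;16.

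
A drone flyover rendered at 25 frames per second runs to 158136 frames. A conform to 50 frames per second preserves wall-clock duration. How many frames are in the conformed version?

316272 frames

Target frames = source frames × (target rate / source rate) = 158136 × (50)/(25) = 158136 × 2 = 316272.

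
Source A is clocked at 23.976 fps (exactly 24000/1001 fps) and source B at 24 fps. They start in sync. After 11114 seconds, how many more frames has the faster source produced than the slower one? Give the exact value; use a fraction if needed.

266736/1001 frames

A emits 24000/1001 × 11114 = 266736000/1001 frames; B emits 24 × 11114 = 266736.
Difference = 266736/1001 frames (≈ 266.4695); B is ahead of A.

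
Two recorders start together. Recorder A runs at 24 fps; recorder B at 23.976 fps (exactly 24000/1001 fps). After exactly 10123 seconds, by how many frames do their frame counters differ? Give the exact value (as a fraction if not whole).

242952/1001 frames

A emits 24 × 10123 = 242952 frames; B emits 24000/1001 × 10123 = 242952000/1001.
Difference = 242952/1001 frames (≈ 242.7093); B is behind A.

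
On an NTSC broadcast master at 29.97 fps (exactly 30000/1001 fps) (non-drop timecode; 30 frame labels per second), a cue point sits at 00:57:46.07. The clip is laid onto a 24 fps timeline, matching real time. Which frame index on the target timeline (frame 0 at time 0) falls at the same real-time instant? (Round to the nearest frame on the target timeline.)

frame 83273

Source frame index: (0×3600 + 57×60 + 46) × 30 + 7 = 103987.
Real time: 103987 / (30000/1001) = 104090987/30000 s.
Target frame: (104090987/30000) × (24) = 104090987/1250 ≈ 83272.790 → 83273.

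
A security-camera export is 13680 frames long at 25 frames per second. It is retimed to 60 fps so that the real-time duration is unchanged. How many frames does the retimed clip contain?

Frames at target rate = 13680 × (60) / (25) = 32832.

32832 frames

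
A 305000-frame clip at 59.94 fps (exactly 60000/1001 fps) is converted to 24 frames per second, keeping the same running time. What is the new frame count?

Target frames = source frames × (target rate / source rate) = 305000 × (24)/(60000/1001) = 305000 × 1001/2500 = 122122.

122122 frames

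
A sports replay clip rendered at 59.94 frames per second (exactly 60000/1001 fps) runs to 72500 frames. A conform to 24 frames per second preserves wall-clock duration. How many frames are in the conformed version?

Target frames = source frames × (target rate / source rate) = 72500 × (24)/(60000/1001) = 72500 × 1001/2500 = 29029.

29029 frames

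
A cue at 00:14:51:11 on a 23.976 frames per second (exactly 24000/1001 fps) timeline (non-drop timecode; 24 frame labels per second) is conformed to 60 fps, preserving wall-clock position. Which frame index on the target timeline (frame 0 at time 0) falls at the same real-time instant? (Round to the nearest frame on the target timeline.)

Source frame index: (0×3600 + 14×60 + 51) × 24 + 11 = 21395.
Real time: 21395 / (24000/1001) = 4283279/4800 s.
Target frame: (4283279/4800) × (60) = 4283279/80 ≈ 53540.988 → 53541.

frame 53541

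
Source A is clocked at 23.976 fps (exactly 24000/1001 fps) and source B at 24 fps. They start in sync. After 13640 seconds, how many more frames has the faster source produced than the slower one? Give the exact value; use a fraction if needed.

A emits 24000/1001 × 13640 = 29760000/91 frames; B emits 24 × 13640 = 327360.
Difference = 29760/91 frames (≈ 327.0330); B is ahead of A.

29760/91 frames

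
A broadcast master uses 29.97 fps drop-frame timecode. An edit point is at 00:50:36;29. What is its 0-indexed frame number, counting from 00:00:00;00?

91019

Complete 10-minute blocks: 5, each 17982 frames → 89910.
Remaining 0 whole minutes in the current block: 0 frames.
Within the current minute: 36 × 30 + 29 = 1109. Total = 89910 + 0 + 1109 = 91019.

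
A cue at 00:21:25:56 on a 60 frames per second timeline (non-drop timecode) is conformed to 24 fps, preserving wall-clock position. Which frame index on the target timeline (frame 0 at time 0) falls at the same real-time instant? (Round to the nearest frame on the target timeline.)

Source frame index: (0×3600 + 21×60 + 25) × 60 + 56 = 77156.
Real time: 77156 / (60) = 19289/15 s.
Target frame: (19289/15) × (24) = 154312/5 ≈ 30862.400 → 30862.

frame 30862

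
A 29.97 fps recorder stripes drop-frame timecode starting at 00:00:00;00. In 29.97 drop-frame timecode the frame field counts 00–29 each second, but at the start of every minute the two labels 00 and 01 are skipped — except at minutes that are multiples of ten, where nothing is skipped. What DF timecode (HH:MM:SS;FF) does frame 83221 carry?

Ten DF minutes hold 17982 frames, so frame 83221 lies in block 4 (frames 71928–89909) with 11293 frames into that block.
The block's first minute is 1800 frames and the rest 1798 each; 11293 frames reaches minute 6, so 4 × 18 + 6 × 2 = 84 labels have been skipped so far.
Adding those back, label number 83221 + 84 = 83305 at 30 labels/s is 2776 s + 25 f = 0 h 46 min 16 s frame 25, i.e. 00:46:16;25.

00:46:16;25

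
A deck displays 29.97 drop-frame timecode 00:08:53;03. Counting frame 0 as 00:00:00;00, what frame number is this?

15977

As if non-drop at 30 labels/s: (0 × 3600 + 8 × 60 + 53) × 30 + 3 = 15993.
Minute boundaries passed: 8; those not divisible by 10: 8 − 0 = 8; dropped labels = 2 × 8 = 16.
Actual frame index = 15993 − 16 = 15977.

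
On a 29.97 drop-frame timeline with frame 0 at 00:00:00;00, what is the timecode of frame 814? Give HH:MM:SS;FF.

00:00:27;04

Each 10-minute DF block holds 10 × 60 × 30 − 9 × 2 = 17982 frames. 814 ÷ 17982 → 0 full blocks, remainder 814.
Within the partial block the first minute is 1800 frames and each further minute 1798, so 0 further minute boundaries passed. Total skipped labels = 18 × 0 + 2 × 0 = 0.
Non-drop label index = 814 + 0 = 814; at 30 labels/s that is 00:00:27:04, i.e. DF 00:00:27;04.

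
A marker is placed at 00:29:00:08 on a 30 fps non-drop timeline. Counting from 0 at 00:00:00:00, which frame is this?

frame 52208

Total seconds to the label: (0 × 3600 + 29 × 60 + 0) = 1740.
Frame index = 1740 × 30 + 8 = 52208.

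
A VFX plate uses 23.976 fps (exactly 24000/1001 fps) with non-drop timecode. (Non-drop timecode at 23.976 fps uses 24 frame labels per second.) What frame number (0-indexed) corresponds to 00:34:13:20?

49292

Total seconds to the label: (0 × 3600 + 34 × 60 + 13) = 2053.
Frame index = 2053 × 24 + 20 = 49292.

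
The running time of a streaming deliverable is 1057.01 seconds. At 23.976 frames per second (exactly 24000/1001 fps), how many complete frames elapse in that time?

Frames = 1057.01 × 24000/1001 = 25368240/1001 ≈ 25342.8971.
Complete frames: 25342.

25342 frames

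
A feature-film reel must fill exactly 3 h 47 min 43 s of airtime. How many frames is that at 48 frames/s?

3 h 47 min 43 s = 13663 s.
Frames = 13663 × 48 = 655824.

655824 frames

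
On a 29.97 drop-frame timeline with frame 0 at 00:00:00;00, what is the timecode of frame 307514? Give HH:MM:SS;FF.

02:51:00;22

Ten DF minutes hold 17982 frames, so frame 307514 lies in block 17 (frames 305694–323675) with 1820 frames into that block.
The block's first minute is 1800 frames and the rest 1798 each; 1820 frames reaches minute 1, so 17 × 18 + 1 × 2 = 308 labels have been skipped so far.
Adding those back, label number 307514 + 308 = 307822 at 30 labels/s is 10260 s + 22 f = 2 h 51 min 0 s frame 22, i.e. 02:51:00;22.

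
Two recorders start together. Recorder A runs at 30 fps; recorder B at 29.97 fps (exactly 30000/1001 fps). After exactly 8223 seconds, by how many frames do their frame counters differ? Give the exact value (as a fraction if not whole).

A emits 30 × 8223 = 246690 frames; B emits 30000/1001 × 8223 = 246690000/1001.
Difference = 246690/1001 frames (≈ 246.4436); B is behind A.

246690/1001 frames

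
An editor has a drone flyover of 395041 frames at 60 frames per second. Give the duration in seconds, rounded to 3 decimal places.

Running time = 395041 × 1/60 = 395041/60 s ≈ 6584.017 s.

6584.017 seconds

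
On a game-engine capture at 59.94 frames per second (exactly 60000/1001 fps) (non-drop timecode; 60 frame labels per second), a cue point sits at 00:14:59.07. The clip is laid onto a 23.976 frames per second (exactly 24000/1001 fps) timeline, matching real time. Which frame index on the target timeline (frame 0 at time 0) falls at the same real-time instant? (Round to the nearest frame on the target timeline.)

frame 21579

Source frame index: (0×3600 + 14×60 + 59) × 60 + 7 = 53947.
Real time: 53947 / (60000/1001) = 54000947/60000 s.
Target frame: (54000947/60000) × (24000/1001) = 107894/5 ≈ 21578.800 → 21579.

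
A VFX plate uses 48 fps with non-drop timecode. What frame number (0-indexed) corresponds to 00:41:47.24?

120360

Total seconds to the label: (0 × 3600 + 41 × 60 + 47) = 2507.
Frame index = 2507 × 48 + 24 = 120360.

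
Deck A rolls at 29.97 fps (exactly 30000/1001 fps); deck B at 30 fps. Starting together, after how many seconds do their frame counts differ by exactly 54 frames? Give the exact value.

The gap grows by |30 − 30000/1001| = 30/1001 frames per second.
Time for a 54-frame gap: 54 ÷ (30/1001) = 1801.8 s.

1801.8 seconds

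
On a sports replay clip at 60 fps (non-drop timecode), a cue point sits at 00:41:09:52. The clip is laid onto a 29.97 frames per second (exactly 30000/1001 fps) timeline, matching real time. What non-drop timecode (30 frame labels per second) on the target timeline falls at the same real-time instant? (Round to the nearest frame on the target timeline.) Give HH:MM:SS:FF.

00:41:07:12

Source frame index: (0×3600 + 41×60 + 9) × 60 + 52 = 148192.
Real time: 148192 / (60) = 37048/15 s.
Target frame: (37048/15) × (30000/1001) = 6736000/91 ≈ 74021.978 → 74022.
At 30 labels/s: frame 74022 → 00:41:07:12.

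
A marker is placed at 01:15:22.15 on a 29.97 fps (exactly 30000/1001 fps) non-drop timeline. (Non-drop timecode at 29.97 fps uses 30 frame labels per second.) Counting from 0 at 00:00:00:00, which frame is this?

Total seconds to the label: (1 × 3600 + 15 × 60 + 22) = 4522.
Frame index = 4522 × 30 + 15 = 135675.

frame 135675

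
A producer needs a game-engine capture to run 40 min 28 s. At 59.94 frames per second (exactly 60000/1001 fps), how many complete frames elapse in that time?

145534 frames

40 min 28 s = 2428 s.
Frames = 2428 × 60000/1001 = 145680000/1001 ≈ 145534.4655.
Complete frames: 145534.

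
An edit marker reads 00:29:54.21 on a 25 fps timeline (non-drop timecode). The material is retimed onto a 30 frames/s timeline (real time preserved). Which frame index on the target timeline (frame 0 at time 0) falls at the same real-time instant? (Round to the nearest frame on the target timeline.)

frame 53845

Source frame index: (0×3600 + 29×60 + 54) × 25 + 21 = 44871.
Real time: 44871 / (25) = 44871/25 s.
Target frame: (44871/25) × (30) = 269226/5 ≈ 53845.200 → 53845.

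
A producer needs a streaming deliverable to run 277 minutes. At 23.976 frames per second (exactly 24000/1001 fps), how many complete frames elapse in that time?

398481 frames

277 min = 16620 s.
Frames = 16620 × 24000/1001 = 398880000/1001 ≈ 398481.5185.
Complete frames: 398481.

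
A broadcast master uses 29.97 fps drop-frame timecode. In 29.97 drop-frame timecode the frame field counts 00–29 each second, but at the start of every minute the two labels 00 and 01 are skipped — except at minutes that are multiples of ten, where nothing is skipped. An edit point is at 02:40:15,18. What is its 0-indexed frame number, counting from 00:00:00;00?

As if non-drop at 30 labels/s: (2 × 3600 + 40 × 60 + 15) × 30 + 18 = 288468.
Minute boundaries passed: 160; those not divisible by 10: 160 − 16 = 144; dropped labels = 2 × 144 = 288.
Actual frame index = 288468 − 288 = 288180.

288180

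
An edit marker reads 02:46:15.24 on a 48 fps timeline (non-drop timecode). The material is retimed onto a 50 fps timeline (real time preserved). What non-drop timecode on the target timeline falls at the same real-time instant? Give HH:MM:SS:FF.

Source frame index: (2×3600 + 46×60 + 15) × 48 + 24 = 478824.
Real time: 478824 / (48) = 19951/2 s.
Target frame: (19951/2) × (50) = 498775.
At 50 labels/s: frame 498775 → 02:46:15:25.

02:46:15:25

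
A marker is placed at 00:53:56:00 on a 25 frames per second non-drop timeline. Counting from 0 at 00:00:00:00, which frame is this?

80900

Total seconds to the label: (0 × 3600 + 53 × 60 + 56) = 3236.
Frame index = 3236 × 25 + 0 = 80900.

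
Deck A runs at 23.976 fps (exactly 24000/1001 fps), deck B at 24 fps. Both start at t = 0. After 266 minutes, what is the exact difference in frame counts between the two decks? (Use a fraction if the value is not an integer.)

266 min = 15960 s.
A emits 24000/1001 × 15960 = 54720000/143 frames; B emits 24 × 15960 = 383040.
Difference = 54720/143 frames (≈ 382.6573); B is ahead of A.

54720/143 frames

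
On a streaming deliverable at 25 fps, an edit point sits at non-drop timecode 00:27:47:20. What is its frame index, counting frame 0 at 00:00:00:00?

frame 41695

Total seconds to the label: (0 × 3600 + 27 × 60 + 47) = 1667.
Frame index = 1667 × 25 + 20 = 41695.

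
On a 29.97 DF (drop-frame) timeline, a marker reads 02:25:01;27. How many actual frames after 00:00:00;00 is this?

As if non-drop at 30 labels/s: (2 × 3600 + 25 × 60 + 1) × 30 + 27 = 261057.
Minute boundaries passed: 145; those not divisible by 10: 145 − 14 = 131; dropped labels = 2 × 131 = 262.
Actual frame index = 261057 − 262 = 260795.

260795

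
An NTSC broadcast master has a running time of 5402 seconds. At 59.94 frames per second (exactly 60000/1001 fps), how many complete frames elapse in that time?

Frames = 5402 × 60000/1001 = 324120000/1001 ≈ 323796.2038.
Complete frames: 323796.

323796 frames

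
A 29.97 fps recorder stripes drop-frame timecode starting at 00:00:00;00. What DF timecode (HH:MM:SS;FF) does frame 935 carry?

Ten DF minutes hold 17982 frames, so frame 935 lies in block 0 (frames 0–17981) with 935 frames into that block.
The block's first minute is 1800 frames and the rest 1798 each; 935 frames reaches minute 0, so 0 × 18 + 0 × 2 = 0 labels have been skipped so far.
Adding those back, label number 935 + 0 = 935 at 30 labels/s is 31 s + 5 f = 0 h 0 min 31 s frame 5, i.e. 00:00:31;05.

00:00:31;05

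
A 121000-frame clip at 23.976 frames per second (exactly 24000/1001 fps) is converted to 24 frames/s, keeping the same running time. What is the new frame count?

121121 frames

Target frames = source frames × (target rate / source rate) = 121000 × (24)/(24000/1001) = 121000 × 1001/1000 = 121121.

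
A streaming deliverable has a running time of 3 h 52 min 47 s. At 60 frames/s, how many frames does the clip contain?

838020 frames

3 h 52 min 47 s = 13967 s.
Frames = 13967 × 60 = 838020.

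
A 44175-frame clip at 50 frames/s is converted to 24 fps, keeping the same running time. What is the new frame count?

21204 frames

Target frames = source frames × (target rate / source rate) = 44175 × (24)/(50) = 44175 × 12/25 = 21204.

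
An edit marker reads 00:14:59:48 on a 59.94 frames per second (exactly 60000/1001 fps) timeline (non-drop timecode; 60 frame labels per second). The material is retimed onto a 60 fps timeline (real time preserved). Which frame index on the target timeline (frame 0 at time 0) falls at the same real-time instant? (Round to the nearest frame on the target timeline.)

Source frame index: (0×3600 + 14×60 + 59) × 60 + 48 = 53988.
Real time: 53988 / (60000/1001) = 4503499/5000 s.
Target frame: (4503499/5000) × (60) = 13510497/250 ≈ 54041.988 → 54042.

frame 54042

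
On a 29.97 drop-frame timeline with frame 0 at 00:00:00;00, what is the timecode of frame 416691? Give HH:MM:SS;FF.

03:51:43;17

Each 10-minute DF block holds 10 × 60 × 30 − 9 × 2 = 17982 frames. 416691 ÷ 17982 → 23 full blocks, remainder 3105.
Within the partial block the first minute is 1800 frames and each further minute 1798, so 1 further minute boundary passed. Total skipped labels = 18 × 23 + 2 × 1 = 416.
Non-drop label index = 416691 + 416 = 417107; at 30 labels/s that is 03:51:43:17, i.e. DF 03:51:43;17.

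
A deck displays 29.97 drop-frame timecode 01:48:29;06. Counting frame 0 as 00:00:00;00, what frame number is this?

Complete 10-minute blocks: 10, each 17982 frames → 179820.
Remaining 8 whole minutes in the current block: 1800 + 7 × 1798 = 14386 frames.
Within the current minute: 29 × 30 + 6 − 2 = 874 (labels ;00/;01 skipped at this minute). Total = 179820 + 14386 + 874 = 195080.

195080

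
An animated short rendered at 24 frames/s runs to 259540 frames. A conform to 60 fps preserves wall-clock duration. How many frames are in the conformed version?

648850 frames

Target frames = source frames × (target rate / source rate) = 259540 × (60)/(24) = 259540 × 5/2 = 648850.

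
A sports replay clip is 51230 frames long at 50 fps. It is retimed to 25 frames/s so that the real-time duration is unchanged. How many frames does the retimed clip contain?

Target frames = source frames × (target rate / source rate) = 51230 × (25)/(50) = 51230 × 1/2 = 25615.

25615 frames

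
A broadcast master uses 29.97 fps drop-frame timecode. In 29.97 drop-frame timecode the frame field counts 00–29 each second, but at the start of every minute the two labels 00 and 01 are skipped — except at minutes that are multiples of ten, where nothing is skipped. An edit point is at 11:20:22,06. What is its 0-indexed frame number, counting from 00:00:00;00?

Complete 10-minute blocks: 68, each 17982 frames → 1222776.
Remaining 0 whole minutes in the current block: 0 frames.
Within the current minute: 22 × 30 + 6 = 666. Total = 1222776 + 0 + 666 = 1223442.

1223442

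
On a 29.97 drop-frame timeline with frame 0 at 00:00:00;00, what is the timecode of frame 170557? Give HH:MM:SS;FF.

01:34:50;27

Each 10-minute DF block holds 10 × 60 × 30 − 9 × 2 = 17982 frames. 170557 ÷ 17982 → 9 full blocks, remainder 8719.
Within the partial block the first minute is 1800 frames and each further minute 1798, so 4 further minute boundaries passed. Total skipped labels = 18 × 9 + 2 × 4 = 170.
Non-drop label index = 170557 + 170 = 170727; at 30 labels/s that is 01:34:50:27, i.e. DF 01:34:50;27.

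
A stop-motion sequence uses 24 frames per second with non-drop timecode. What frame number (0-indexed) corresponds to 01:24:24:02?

121538

Total seconds to the label: (1 × 3600 + 24 × 60 + 24) = 5064.
Frame index = 5064 × 24 + 2 = 121538.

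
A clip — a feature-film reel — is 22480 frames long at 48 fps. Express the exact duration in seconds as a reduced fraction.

Running time = 22480 ÷ (48) = 22480 × 1/48 = 1405/3 s.

1405/3 seconds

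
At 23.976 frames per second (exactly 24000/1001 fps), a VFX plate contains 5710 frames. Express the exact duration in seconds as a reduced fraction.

Running time = 5710 ÷ (24000/1001) = 5710 × 1001/24000 = 571571/2400 s.

571571/2400 seconds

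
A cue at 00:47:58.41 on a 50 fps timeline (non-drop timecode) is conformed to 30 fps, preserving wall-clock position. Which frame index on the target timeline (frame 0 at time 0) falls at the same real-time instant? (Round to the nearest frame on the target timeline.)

frame 86365

Source frame index: (0×3600 + 47×60 + 58) × 50 + 41 = 143941.
Real time: 143941 / (50) = 143941/50 s.
Target frame: (143941/50) × (30) = 431823/5 ≈ 86364.600 → 86365.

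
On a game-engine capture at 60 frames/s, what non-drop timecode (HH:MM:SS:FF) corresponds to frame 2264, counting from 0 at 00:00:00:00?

00:00:37:44

2264 ÷ 60 = 37 full seconds, remainder 44 frames.
37 s = 0 h 0 min 37 s.
Timecode: 00:00:37:44.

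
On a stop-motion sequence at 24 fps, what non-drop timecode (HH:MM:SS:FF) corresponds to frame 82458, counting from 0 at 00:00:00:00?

82458 ÷ 24 = 3435 full seconds, remainder 18 frames.
3435 s = 0 h 57 min 15 s.
Timecode: 00:57:15:18.

00:57:15:18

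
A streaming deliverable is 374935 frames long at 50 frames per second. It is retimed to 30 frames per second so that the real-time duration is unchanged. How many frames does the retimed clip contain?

Target frames = source frames × (target rate / source rate) = 374935 × (30)/(50) = 374935 × 3/5 = 224961.

224961 frames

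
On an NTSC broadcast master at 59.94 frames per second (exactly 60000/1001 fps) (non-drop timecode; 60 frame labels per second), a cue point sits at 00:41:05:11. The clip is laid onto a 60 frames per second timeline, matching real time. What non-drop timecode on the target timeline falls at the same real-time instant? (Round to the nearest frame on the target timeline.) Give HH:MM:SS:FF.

Source frame index: (0×3600 + 41×60 + 5) × 60 + 11 = 147911.
Real time: 147911 / (60000/1001) = 148058911/60000 s.
Target frame: (148058911/60000) × (60) = 148058911/1000 ≈ 148058.911 → 148059.
At 60 labels/s: frame 148059 → 00:41:07:39.

00:41:07:39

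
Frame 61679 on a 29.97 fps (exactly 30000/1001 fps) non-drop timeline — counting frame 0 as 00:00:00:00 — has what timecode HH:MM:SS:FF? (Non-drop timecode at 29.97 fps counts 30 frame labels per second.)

00:34:15:29

61679 ÷ 30 = 2055 full seconds, remainder 29 frames.
2055 s = 0 h 34 min 15 s.
Timecode: 00:34:15:29.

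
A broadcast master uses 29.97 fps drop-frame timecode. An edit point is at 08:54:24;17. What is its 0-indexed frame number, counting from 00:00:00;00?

Complete 10-minute blocks: 53, each 17982 frames → 953046.
Remaining 4 whole minutes in the current block: 1800 + 3 × 1798 = 7194 frames.
Within the current minute: 24 × 30 + 17 − 2 = 735 (labels ;00/;01 skipped at this minute). Total = 953046 + 7194 + 735 = 960975.

960975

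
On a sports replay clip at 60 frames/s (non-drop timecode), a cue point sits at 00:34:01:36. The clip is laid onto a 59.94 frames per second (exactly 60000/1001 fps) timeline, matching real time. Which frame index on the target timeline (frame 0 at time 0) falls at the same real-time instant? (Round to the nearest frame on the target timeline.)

frame 122374

Source frame index: (0×3600 + 34×60 + 1) × 60 + 36 = 122496.
Real time: 122496 / (60) = 10208/5 s.
Target frame: (10208/5) × (60000/1001) = 11136000/91 ≈ 122373.626 → 122374.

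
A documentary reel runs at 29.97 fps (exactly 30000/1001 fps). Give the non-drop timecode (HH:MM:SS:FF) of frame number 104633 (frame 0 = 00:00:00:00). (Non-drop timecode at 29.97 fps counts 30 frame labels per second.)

00:58:07:23

104633 ÷ 30 = 3487 full seconds, remainder 23 frames.
3487 s = 0 h 58 min 7 s.
Timecode: 00:58:07:23.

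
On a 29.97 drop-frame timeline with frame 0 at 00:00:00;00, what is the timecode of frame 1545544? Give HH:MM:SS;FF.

14:19:29;22

Each 10-minute DF block holds 10 × 60 × 30 − 9 × 2 = 17982 frames. 1545544 ÷ 17982 → 85 full blocks, remainder 17074.
Within the partial block the first minute is 1800 frames and each further minute 1798, so 9 further minute boundaries passed. Total skipped labels = 18 × 85 + 2 × 9 = 1548.
Non-drop label index = 1545544 + 1548 = 1547092; at 30 labels/s that is 14:19:29:22, i.e. DF 14:19:29;22.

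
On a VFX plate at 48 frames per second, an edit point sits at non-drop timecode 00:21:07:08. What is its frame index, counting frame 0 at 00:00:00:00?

Total seconds to the label: (0 × 3600 + 21 × 60 + 7) = 1267.
Frame index = 1267 × 48 + 8 = 60824.

60824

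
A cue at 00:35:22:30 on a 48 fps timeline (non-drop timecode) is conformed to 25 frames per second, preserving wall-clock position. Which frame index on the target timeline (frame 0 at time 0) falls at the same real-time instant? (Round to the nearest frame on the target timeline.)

frame 53066

Source frame index: (0×3600 + 35×60 + 22) × 48 + 30 = 101886.
Real time: 101886 / (48) = 16981/8 s.
Target frame: (16981/8) × (25) = 424525/8 ≈ 53065.625 → 53066.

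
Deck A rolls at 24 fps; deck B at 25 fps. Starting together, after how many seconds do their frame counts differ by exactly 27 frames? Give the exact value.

The gap grows by |25 − 24| = 1 frame per second.
Time for a 27-frame gap: 27 ÷ (1) = 27 s.

27 seconds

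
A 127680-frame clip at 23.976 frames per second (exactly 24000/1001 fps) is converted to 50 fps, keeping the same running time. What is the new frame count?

266266 frames

Target frames = source frames × (target rate / source rate) = 127680 × (50)/(24000/1001) = 127680 × 1001/480 = 266266.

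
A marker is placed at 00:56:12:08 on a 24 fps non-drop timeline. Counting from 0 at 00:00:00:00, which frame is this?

80936

Total seconds to the label: (0 × 3600 + 56 × 60 + 12) = 3372.
Frame index = 3372 × 24 + 8 = 80936.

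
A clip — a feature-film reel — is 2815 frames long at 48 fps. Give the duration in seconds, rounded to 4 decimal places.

Running time = 2815 × 1/48 = 2815/48 s ≈ 58.6458 s.

58.6458 seconds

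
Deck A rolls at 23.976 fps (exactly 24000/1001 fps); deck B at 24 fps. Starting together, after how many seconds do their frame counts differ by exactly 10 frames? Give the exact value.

The gap grows by |24 − 24000/1001| = 24/1001 frames per second.
Time for a 10-frame gap: 10 ÷ (24/1001) = 5005/12 s.

5005/12 seconds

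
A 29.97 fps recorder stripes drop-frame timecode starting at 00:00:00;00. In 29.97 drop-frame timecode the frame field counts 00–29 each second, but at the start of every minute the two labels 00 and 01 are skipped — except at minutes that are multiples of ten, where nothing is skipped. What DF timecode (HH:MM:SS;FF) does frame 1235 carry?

Each 10-minute DF block holds 10 × 60 × 30 − 9 × 2 = 17982 frames. 1235 ÷ 17982 → 0 full blocks, remainder 1235.
Within the partial block the first minute is 1800 frames and each further minute 1798, so 0 further minute boundaries passed. Total skipped labels = 18 × 0 + 2 × 0 = 0.
Non-drop label index = 1235 + 0 = 1235; at 30 labels/s that is 00:00:41:05, i.e. DF 00:00:41;05.

00:00:41;05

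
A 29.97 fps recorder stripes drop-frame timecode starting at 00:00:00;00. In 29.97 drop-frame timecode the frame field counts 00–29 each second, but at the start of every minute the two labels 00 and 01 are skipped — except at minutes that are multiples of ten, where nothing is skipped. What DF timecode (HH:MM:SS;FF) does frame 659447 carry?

Each 10-minute DF block holds 10 × 60 × 30 − 9 × 2 = 17982 frames. 659447 ÷ 17982 → 36 full blocks, remainder 12095.
Within the partial block the first minute is 1800 frames and each further minute 1798, so 6 further minute boundaries passed. Total skipped labels = 18 × 36 + 2 × 6 = 660.
Non-drop label index = 659447 + 660 = 660107; at 30 labels/s that is 06:06:43:17, i.e. DF 06:06:43;17.

06:06:43;17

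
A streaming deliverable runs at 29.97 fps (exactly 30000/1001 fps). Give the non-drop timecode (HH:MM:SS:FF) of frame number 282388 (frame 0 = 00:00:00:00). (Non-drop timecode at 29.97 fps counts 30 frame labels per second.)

282388 ÷ 30 = 9412 full seconds, remainder 28 frames.
9412 s = 2 h 36 min 52 s.
Timecode: 02:36:52:28.

02:36:52:28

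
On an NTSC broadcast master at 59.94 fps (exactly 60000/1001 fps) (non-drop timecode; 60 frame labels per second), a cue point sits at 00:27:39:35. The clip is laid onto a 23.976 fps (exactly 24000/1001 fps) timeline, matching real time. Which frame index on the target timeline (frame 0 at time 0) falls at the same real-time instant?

Source frame index: (0×3600 + 27×60 + 39) × 60 + 35 = 99575.
Real time: 99575 / (60000/1001) = 3986983/2400 s.
Target frame: (3986983/2400) × (24000/1001) = 39830.

frame 39830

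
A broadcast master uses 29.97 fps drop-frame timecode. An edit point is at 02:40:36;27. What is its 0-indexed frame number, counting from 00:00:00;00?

288819

As if non-drop at 30 labels/s: (2 × 3600 + 40 × 60 + 36) × 30 + 27 = 289107.
Minute boundaries passed: 160; those not divisible by 10: 160 − 16 = 144; dropped labels = 2 × 144 = 288.
Actual frame index = 289107 − 288 = 288819.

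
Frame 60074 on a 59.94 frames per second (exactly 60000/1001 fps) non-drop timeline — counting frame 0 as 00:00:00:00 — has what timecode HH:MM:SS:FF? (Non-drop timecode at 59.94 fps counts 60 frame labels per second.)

00:16:41:14

60074 ÷ 60 = 1001 full seconds, remainder 14 frames.
1001 s = 0 h 16 min 41 s.
Timecode: 00:16:41:14.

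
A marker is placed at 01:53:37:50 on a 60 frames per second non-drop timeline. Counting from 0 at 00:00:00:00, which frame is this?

Total seconds to the label: (1 × 3600 + 53 × 60 + 37) = 6817.
Frame index = 6817 × 60 + 50 = 409070.

frame 409070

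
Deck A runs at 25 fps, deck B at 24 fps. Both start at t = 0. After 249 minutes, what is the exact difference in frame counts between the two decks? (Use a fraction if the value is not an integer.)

14940 frames

249 min = 14940 s.
A emits 25 × 14940 = 373500 frames; B emits 24 × 14940 = 358560.
Difference = 14940 frames; B is behind A.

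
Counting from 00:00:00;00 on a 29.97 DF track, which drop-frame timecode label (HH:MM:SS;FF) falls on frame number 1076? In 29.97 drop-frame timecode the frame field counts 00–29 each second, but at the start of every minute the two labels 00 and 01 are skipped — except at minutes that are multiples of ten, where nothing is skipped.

Ten DF minutes hold 17982 frames, so frame 1076 lies in block 0 (frames 0–17981) with 1076 frames into that block.
The block's first minute is 1800 frames and the rest 1798 each; 1076 frames reaches minute 0, so 0 × 18 + 0 × 2 = 0 labels have been skipped so far.
Adding those back, label number 1076 + 0 = 1076 at 30 labels/s is 35 s + 26 f = 0 h 0 min 35 s frame 26, i.e. 00:00:35;26.

00:00:35;26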